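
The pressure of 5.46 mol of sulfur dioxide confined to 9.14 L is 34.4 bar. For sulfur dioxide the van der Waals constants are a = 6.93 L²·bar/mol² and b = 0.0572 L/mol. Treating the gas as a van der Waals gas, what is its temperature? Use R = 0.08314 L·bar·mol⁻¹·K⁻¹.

T = (P + a n²/V²)(V − nb)/(nR)
P + a n²/V² = 34.4 + (6.93)(5.46)²/(9.14)² = 36.873 bar
V − nb = 9.14 − (5.46)(0.0572) = 8.8277 L
T = (36.873)(8.8277)/((5.46)(0.08314)) = 717.1 K

T ≈ 717.1 K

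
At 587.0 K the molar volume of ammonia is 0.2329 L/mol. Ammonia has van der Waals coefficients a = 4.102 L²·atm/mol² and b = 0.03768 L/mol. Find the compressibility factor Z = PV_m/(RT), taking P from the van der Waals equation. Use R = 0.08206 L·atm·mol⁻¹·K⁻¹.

P = RT/(V_m − b) − a/V_m² = (0.08206)(587.0)/(0.2329 − 0.03768) − 4.102/(0.2329)²
  = 48.169/0.19522 − 75.623 = 246.74 − 75.623 = 171.12 atm
Z = PV_m/(RT) = (171.12)(0.2329)/((0.08206)(587.0)) = 39.854/48.169 = 0.8274

Z ≈ 0.8274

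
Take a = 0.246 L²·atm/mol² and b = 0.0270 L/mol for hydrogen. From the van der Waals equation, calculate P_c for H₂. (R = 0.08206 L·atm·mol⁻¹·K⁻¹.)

P_c ≈ 12.50 atm

For a van der Waals gas, P_c = a/(27b²).
P_c = 0.246/(27×(0.0270)²) = 0.246/0.019683 = 12.50 atm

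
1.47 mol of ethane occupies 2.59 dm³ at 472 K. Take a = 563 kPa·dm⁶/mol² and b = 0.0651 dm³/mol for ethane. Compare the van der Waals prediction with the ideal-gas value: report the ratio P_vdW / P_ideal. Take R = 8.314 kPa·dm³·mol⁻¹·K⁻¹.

Ideal: P_ideal = nRT/V = (1.47)(8.314)(472)/2.59 = 2227.25 kPa
vdW: P = nRT/(V − nb) − a n²/V² = 5768.59/2.49430 − 1216.59/6.70810 = 2312.71 − 181.361 = 2131.35 kPa
Ratio = 2131.35/2227.25 = 0.9569

P_vdW / P_ideal ≈ 0.9569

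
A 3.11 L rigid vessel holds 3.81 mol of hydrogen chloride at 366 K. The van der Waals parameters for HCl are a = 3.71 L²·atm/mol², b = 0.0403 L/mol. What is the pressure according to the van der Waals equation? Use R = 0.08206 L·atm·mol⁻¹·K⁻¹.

P ≈ 33.14 atm

P = nRT/(V − nb) − a n²/V²
nRT/(V − nb) = (3.81)(0.08206)(366)/(3.11 − 3.81×0.0403) = 114.43/2.9565 = 38.705 atm
a n²/V² = (3.71)(3.81)²/(3.11)² = 5.5680 atm
P = 38.705 − 5.5680 = 33.14 atm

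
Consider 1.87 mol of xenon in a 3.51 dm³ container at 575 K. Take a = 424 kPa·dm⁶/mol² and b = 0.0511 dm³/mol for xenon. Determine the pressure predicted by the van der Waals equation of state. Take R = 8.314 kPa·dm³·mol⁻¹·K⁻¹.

P = nRT/(V − nb) − a n²/V²
nRT/(V − nb) = (1.87)(8.314)(575)/(3.51 − 1.87×0.0511) = 8939.6/3.4144 = 2618.2 kPa
a n²/V² = (424)(1.87)²/(3.51)² = 120.35 kPa
P = 2618.2 − 120.35 = 2498 kPa

P ≈ 2498 kPa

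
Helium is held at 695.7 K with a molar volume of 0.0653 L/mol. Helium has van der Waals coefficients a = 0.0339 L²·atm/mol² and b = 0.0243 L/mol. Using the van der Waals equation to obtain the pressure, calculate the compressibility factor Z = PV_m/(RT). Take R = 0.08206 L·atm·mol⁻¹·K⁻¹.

P = RT/(V_m − b) − a/V_m² = (0.08206)(695.7)/(0.0653 − 0.0243) − 0.0339/(0.0653)²
  = 57.089/0.041000 − 7.9501 = 1392.4 − 7.9501 = 1384.4 atm
Z = PV_m/(RT) = (1384.4)(0.0653)/((0.08206)(695.7)) = 90.401/57.089 = 1.584

Z ≈ 1.584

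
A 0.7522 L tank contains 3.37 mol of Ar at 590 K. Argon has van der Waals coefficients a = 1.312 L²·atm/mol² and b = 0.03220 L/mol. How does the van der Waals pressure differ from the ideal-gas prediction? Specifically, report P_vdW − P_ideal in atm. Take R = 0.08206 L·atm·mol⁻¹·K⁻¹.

ΔP ≈ 10.23 atm

Ideal: P_ideal = nRT/V = (3.37)(0.08206)(590)/0.7522 = 216.910 atm
vdW: P = nRT/(V − nb) − a n²/V² = 163.160/0.643686 − 14.9003/0.565805 = 253.478 − 26.3347 = 227.143 atm
ΔP = 227.143 − 216.910 = 10.23 atm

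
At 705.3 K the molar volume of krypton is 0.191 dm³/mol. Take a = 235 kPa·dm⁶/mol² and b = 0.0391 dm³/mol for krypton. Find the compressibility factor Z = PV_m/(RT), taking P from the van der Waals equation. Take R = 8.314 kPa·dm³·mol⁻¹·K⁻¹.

P = RT/(V_m − b) − a/V_m² = (8.314)(705.3)/(0.191 − 0.0391) − 235/(0.191)²
  = 5863.9/0.15190 − 6441.7 = 38604 − 6441.7 = 32162 kPa
Z = PV_m/(RT) = (32162)(0.191)/((8.314)(705.3)) = 6142.9/5863.9 = 1.048

Z ≈ 1.048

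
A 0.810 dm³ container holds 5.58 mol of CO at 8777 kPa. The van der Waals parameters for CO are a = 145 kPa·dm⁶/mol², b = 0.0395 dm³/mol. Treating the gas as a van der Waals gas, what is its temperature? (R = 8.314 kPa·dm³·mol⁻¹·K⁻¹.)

T ≈ 199.0 K

T = (P + a n²/V²)(V − nb)/(nR)
P + a n²/V² = 8777 + (145)(5.58)²/(0.810)² = 15658 kPa
V − nb = 0.810 − (5.58)(0.0395) = 0.58959 dm³
T = (15658)(0.58959)/((5.58)(8.314)) = 199.0 K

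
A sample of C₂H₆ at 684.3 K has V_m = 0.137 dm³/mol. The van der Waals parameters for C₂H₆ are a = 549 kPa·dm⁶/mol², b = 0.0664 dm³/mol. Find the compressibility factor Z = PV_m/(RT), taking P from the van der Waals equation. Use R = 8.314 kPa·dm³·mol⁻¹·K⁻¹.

Z ≈ 1.236

P = RT/(V_m − b) − a/V_m² = (8.314)(684.3)/(0.137 − 0.0664) − 549/(0.137)²
  = 5689.3/0.070600 − 29250 = 80585 − 29250 = 51335 kPa
Z = PV_m/(RT) = (51335)(0.137)/((8.314)(684.3)) = 7032.9/5689.3 = 1.236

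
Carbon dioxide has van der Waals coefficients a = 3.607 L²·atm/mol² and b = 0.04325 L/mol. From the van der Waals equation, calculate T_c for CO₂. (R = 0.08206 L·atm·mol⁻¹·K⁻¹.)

For a van der Waals gas, T_c = 8a/(27Rb).
T_c = 8×3.607/(27×0.08206×0.04325) = 28.856/0.095826 = 301.1 K

T_c ≈ 301.1 K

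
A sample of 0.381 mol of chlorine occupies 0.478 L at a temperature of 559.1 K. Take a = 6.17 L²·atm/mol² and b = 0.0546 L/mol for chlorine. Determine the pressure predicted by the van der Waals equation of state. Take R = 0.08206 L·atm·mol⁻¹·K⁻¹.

P = nRT/(V − nb) − a n²/V²
nRT/(V − nb) = (0.381)(0.08206)(559.1)/(0.478 − 0.381×0.0546) = 17.480/0.45720 = 38.233 atm
a n²/V² = (6.17)(0.381)²/(0.478)² = 3.9199 atm
P = 38.233 − 3.9199 = 34.31 atm

P ≈ 34.31 atm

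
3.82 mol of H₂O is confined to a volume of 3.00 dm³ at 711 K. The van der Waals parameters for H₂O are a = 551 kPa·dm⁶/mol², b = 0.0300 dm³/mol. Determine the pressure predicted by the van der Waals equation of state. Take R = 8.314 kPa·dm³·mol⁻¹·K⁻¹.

P = nRT/(V − nb) − a n²/V²
nRT/(V − nb) = (3.82)(8.314)(711)/(3.00 − 3.82×0.0300) = 22581/2.8854 = 7826.0 kPa
a n²/V² = (551)(3.82)²/(3.00)² = 893.38 kPa
P = 7826.0 − 893.38 = 6933 kPa

P ≈ 6933 kPa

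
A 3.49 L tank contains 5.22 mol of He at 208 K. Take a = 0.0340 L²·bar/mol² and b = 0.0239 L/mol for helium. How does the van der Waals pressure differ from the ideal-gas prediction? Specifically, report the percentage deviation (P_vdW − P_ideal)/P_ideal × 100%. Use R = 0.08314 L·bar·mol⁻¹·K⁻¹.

3.41 %

Ideal: P_ideal = nRT/V = (5.22)(0.08314)(208)/3.49 = 25.8654 bar
vdW: P = nRT/(V − nb) − a n²/V² = 90.2701/3.36524 − 0.926446/12.1801 = 26.8243 − 0.0760623 = 26.7482 bar
% deviation = (26.7482 − 25.8654)/25.8654 × 100% = 3.41%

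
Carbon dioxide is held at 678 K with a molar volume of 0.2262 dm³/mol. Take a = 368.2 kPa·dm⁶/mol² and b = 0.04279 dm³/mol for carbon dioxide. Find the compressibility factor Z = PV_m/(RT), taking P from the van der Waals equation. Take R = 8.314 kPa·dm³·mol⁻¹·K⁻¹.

P = RT/(V_m − b) − a/V_m² = (8.314)(678)/(0.2262 − 0.04279) − 368.2/(0.2262)²
  = 5636.9/0.18341 − 7196.1 = 30734 − 7196.1 = 23538 kPa
Z = PV_m/(RT) = (23538)(0.2262)/((8.314)(678)) = 5324.3/5636.9 = 0.9445

Z ≈ 0.9445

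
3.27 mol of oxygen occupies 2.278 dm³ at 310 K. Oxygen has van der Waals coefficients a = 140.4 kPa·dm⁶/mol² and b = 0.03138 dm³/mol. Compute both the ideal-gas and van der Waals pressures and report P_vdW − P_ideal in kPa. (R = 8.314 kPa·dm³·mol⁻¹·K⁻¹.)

Ideal: P_ideal = nRT/V = (3.27)(8.314)(310)/2.278 = 3699.69 kPa
vdW: P = nRT/(V − nb) − a n²/V² = 8427.90/2.17539 − 1501.28/5.18928 = 3874.20 − 289.304 = 3584.90 kPa
ΔP = 3584.90 − 3699.69 = -114.8 kPa

ΔP ≈ -114.8 kPa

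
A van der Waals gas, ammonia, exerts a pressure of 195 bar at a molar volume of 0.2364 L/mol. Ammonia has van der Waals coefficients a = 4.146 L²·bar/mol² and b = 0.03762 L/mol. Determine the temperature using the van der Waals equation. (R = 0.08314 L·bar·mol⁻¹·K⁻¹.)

T = (P + a/V_m²)(V_m − b)/R
P + a/V_m² = 195 + 4.146/(0.2364)² = 269.19 bar
V_m − b = 0.2364 − 0.03762 = 0.19878 L/mol
T = (269.19)(0.19878)/0.08314 = 643.6 K

T ≈ 643.6 K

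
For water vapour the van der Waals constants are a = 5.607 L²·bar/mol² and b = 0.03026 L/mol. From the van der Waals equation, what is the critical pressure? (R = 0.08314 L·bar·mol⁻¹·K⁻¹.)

P_c ≈ 226.8 bar

For a van der Waals gas, P_c = a/(27b²).
P_c = 5.607/(27×(0.03026)²) = 5.607/0.024723 = 226.8 bar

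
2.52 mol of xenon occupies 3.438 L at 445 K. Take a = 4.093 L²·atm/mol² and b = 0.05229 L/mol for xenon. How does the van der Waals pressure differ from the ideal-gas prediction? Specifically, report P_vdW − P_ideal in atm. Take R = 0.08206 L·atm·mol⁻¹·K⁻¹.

ΔP ≈ -1.132 atm

Ideal: P_ideal = nRT/V = (2.52)(0.08206)(445)/3.438 = 26.7662 atm
vdW: P = nRT/(V − nb) − a n²/V² = 92.0221/3.30623 − 25.9922/11.8198 = 27.8329 − 2.19904 = 25.6339 atm
ΔP = 25.6339 − 26.7662 = -1.132 atm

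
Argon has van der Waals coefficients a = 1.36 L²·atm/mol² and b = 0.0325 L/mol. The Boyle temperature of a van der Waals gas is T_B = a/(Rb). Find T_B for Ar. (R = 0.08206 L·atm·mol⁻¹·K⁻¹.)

T_B ≈ 509.9 K

For a van der Waals gas the second virial coefficient B₂ = b − a/(RT) vanishes at T_B = a/(Rb).
T_B = 1.36/(0.08206×0.0325) = 1.36/0.0026670 = 509.9 K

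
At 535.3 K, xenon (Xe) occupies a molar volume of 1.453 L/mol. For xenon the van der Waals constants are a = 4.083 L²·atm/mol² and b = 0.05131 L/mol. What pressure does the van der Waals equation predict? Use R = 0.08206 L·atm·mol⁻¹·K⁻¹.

P = RT/(V_m − b) − a/V_m²
RT/(V_m − b) = (0.08206)(535.3)/(1.453 − 0.05131) = 43.927/1.4017 = 31.338 atm
a/V_m² = 4.083/(1.453)² = 1.9340 atm
P = 31.338 − 1.9340 = 29.40 atm

P ≈ 29.40 atm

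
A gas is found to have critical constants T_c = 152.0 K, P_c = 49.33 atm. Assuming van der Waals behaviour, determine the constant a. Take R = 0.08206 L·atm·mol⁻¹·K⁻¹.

a ≈ 1.331 L²·atm/mol²

From T_c = 8a/(27Rb) and P_c = a/(27b²): a = 27 R² T_c²/(64 P_c).
a = 27×(0.08206)²×(152.0)²/(64×49.33) = 4200.6/3157.1 = 1.331 L²·atm/mol²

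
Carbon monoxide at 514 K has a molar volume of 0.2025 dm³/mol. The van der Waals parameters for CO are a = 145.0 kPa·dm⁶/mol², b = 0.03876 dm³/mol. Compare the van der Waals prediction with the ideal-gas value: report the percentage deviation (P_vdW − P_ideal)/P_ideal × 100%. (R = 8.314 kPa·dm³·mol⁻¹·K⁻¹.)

6.92 %

Ideal: P_ideal = RT/V_m = (8.314)(514)/0.2025 = 21103.2 kPa
vdW: P = RT/(V_m − b) − a/V_m² = 4273.40/0.163740 − 145.0/0.0410063 = 26098.7 − 3536.04 = 22562.7 kPa
% deviation = (22562.7 − 21103.2)/21103.2 × 100% = 6.92%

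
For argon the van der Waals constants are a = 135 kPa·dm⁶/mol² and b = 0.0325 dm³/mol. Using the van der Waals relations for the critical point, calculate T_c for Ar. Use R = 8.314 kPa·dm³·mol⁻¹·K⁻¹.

For a van der Waals gas, T_c = 8a/(27Rb).
T_c = 8×135/(27×8.314×0.0325) = 1080.0/7.2955 = 148.0 K

T_c ≈ 148.0 K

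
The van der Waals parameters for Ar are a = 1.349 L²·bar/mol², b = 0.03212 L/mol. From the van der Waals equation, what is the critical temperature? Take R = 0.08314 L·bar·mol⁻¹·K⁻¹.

For a van der Waals gas, T_c = 8a/(27Rb).
T_c = 8×1.349/(27×0.08314×0.03212) = 10.792/0.072102 = 149.7 K

T_c ≈ 149.7 K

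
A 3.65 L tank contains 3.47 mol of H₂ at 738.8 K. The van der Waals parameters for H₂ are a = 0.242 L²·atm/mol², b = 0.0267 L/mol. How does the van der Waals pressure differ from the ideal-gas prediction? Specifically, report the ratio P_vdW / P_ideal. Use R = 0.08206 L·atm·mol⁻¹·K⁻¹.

Ideal: P_ideal = nRT/V = (3.47)(0.08206)(738.8)/3.65 = 57.6362 atm
vdW: P = nRT/(V − nb) − a n²/V² = 210.372/3.55735 − 2.91390/13.3225 = 59.1373 − 0.218720 = 58.9186 atm
Ratio = 58.9186/57.6362 = 1.022

P_vdW / P_ideal ≈ 1.022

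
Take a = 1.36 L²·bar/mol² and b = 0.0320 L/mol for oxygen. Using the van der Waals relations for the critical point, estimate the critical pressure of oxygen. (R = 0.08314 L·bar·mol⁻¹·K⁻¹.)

For a van der Waals gas, P_c = a/(27b²).
P_c = 1.36/(27×(0.0320)²) = 1.36/0.027648 = 49.19 bar

P_c ≈ 49.19 bar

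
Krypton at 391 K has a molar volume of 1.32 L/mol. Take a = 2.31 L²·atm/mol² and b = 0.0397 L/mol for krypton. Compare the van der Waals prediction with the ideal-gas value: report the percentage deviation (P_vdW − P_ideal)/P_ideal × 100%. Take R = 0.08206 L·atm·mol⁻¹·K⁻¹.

Ideal: P_ideal = RT/V_m = (0.08206)(391)/1.32 = 24.3072 atm
vdW: P = RT/(V_m − b) − a/V_m² = 32.0855/1.28030 − 2.31/1.74240 = 25.0609 − 1.32576 = 23.7351 atm
% deviation = (23.7351 − 24.3072)/24.3072 × 100% = -2.35%

-2.35 %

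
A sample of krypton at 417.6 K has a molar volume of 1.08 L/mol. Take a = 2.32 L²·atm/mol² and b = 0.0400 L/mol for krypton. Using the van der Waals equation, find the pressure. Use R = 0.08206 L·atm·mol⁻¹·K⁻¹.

P ≈ 30.96 atm

P = RT/(V_m − b) − a/V_m²
RT/(V_m − b) = (0.08206)(417.6)/(1.08 − 0.0400) = 34.268/1.0400 = 32.950 atm
a/V_m² = 2.32/(1.08)² = 1.9890 atm
P = 32.950 − 1.9890 = 30.96 atm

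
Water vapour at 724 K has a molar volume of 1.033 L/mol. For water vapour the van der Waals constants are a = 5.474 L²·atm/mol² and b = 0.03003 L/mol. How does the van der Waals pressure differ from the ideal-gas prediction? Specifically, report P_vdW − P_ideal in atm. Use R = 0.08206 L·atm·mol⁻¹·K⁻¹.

Ideal: P_ideal = RT/V_m = (0.08206)(724)/1.033 = 57.5135 atm
vdW: P = RT/(V_m − b) − a/V_m² = 59.4114/1.00297 − 5.474/1.06709 = 59.2355 − 5.12984 = 54.1057 atm
ΔP = 54.1057 − 57.5135 = -3.408 atm

ΔP ≈ -3.408 atm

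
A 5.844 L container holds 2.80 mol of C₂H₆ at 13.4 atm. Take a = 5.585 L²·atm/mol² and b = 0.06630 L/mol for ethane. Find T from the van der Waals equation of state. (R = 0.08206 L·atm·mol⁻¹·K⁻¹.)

T = (P + a n²/V²)(V − nb)/(nR)
P + a n²/V² = 13.4 + (5.585)(2.80)²/(5.844)² = 14.682 atm
V − nb = 5.844 − (2.80)(0.06630) = 5.6584 L
T = (14.682)(5.6584)/((2.80)(0.08206)) = 361.6 K

T ≈ 361.6 K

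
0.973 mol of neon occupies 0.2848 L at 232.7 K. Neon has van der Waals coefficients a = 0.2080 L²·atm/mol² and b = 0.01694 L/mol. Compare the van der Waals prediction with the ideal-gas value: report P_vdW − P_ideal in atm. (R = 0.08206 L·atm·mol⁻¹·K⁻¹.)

ΔP ≈ 1.580 atm

Ideal: P_ideal = nRT/V = (0.973)(0.08206)(232.7)/0.2848 = 65.2380 atm
vdW: P = nRT/(V − nb) − a n²/V² = 18.5798/0.268317 − 0.196920/0.0811110 = 69.2457 − 2.42778 = 66.8179 atm
ΔP = 66.8179 − 65.2380 = 1.580 atm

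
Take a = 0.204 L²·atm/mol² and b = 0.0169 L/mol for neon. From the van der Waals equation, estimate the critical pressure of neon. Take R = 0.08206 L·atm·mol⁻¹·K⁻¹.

P_c ≈ 26.45 atm

For a van der Waals gas, P_c = a/(27b²).
P_c = 0.204/(27×(0.0169)²) = 0.204/0.0077115 = 26.45 atm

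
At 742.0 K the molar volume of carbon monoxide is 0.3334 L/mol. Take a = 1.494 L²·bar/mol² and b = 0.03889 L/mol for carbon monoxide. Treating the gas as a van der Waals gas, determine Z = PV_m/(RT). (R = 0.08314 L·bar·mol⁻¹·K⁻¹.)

P = RT/(V_m − b) − a/V_m² = (0.08314)(742.0)/(0.3334 − 0.03889) − 1.494/(0.3334)²
  = 61.690/0.29451 − 13.441 = 209.47 − 13.441 = 196.03 bar
Z = PV_m/(RT) = (196.03)(0.3334)/((0.08314)(742.0)) = 65.356/61.690 = 1.059

Z ≈ 1.059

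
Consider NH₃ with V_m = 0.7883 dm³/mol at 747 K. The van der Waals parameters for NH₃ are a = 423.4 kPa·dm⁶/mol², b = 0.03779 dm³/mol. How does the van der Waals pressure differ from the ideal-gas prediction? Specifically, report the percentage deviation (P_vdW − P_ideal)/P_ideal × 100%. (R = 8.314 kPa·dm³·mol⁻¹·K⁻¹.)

Ideal: P_ideal = RT/V_m = (8.314)(747)/0.7883 = 7878.42 kPa
vdW: P = RT/(V_m − b) − a/V_m² = 6210.56/0.750510 − 423.4/0.621417 = 8275.12 − 681.346 = 7593.77 kPa
% deviation = (7593.77 − 7878.42)/7878.42 × 100% = -3.61%

-3.61 %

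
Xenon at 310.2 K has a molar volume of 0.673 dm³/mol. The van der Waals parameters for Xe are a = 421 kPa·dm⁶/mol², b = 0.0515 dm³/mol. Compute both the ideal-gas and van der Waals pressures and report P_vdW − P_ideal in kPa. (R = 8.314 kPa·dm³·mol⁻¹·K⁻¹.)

ΔP ≈ -612.0 kPa

Ideal: P_ideal = RT/V_m = (8.314)(310.2)/0.673 = 3832.10 kPa
vdW: P = RT/(V_m − b) − a/V_m² = 2579.00/0.621500 − 421/0.452929 = 4149.64 − 929.506 = 3220.13 kPa
ΔP = 3220.13 − 3832.10 = -612.0 kPa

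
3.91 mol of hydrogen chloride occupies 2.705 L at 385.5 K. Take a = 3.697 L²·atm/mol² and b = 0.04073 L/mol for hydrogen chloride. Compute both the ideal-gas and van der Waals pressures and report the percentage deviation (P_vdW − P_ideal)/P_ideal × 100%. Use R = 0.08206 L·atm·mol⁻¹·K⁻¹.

-10.64 %

Ideal: P_ideal = nRT/V = (3.91)(0.08206)(385.5)/2.705 = 45.7262 atm
vdW: P = nRT/(V − nb) − a n²/V² = 123.689/2.54575 − 56.5201/7.31703 = 48.5865 − 7.72446 = 40.8620 atm
% deviation = (40.8620 − 45.7262)/45.7262 × 100% = -10.64%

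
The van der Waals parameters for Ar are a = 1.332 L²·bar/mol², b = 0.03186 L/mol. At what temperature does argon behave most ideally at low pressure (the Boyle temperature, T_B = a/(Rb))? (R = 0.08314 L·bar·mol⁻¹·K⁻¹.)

For a van der Waals gas the second virial coefficient B₂ = b − a/(RT) vanishes at T_B = a/(Rb).
T_B = 1.332/(0.08314×0.03186) = 1.332/0.0026488 = 502.9 K

T_B ≈ 502.9 K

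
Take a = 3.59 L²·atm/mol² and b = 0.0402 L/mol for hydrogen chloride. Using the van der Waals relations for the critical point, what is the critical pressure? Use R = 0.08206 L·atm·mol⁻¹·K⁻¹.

P_c ≈ 82.28 atm

For a van der Waals gas, P_c = a/(27b²).
P_c = 3.59/(27×(0.0402)²) = 3.59/0.043633 = 82.28 atm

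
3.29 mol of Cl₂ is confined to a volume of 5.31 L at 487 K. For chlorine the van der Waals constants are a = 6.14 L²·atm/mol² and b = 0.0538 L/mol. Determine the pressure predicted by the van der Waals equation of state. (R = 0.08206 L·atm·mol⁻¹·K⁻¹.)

P = nRT/(V − nb) − a n²/V²
nRT/(V − nb) = (3.29)(0.08206)(487)/(5.31 − 3.29×0.0538) = 131.48/5.1330 = 25.615 atm
a n²/V² = (6.14)(3.29)²/(5.31)² = 2.3571 atm
P = 25.615 − 2.3571 = 23.26 atm

P ≈ 23.26 atm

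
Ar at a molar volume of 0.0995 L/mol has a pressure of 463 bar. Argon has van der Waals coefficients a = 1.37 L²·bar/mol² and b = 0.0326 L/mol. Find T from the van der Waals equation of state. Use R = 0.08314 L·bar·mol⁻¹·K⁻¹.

T ≈ 483.9 K

T = (P + a/V_m²)(V_m − b)/R
P + a/V_m² = 463 + 1.37/(0.0995)² = 601.38 bar
V_m − b = 0.0995 − 0.0326 = 0.066900 L/mol
T = (601.38)(0.066900)/0.08314 = 483.9 K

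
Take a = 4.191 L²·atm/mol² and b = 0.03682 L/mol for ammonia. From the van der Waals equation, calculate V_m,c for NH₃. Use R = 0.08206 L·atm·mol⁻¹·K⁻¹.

V_m,c ≈ 0.1105 L/mol

For a van der Waals gas, V_m,c = 3b.
V_m,c = 3×0.03682 = 0.1105 L/mol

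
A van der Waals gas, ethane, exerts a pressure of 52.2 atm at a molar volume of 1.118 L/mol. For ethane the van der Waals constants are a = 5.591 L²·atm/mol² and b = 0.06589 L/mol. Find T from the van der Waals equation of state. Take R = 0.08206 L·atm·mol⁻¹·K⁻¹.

T ≈ 726.6 K

T = (P + a/V_m²)(V_m − b)/R
P + a/V_m² = 52.2 + 5.591/(1.118)² = 56.673 atm
V_m − b = 1.118 − 0.06589 = 1.0521 L/mol
T = (56.673)(1.0521)/0.08206 = 726.6 K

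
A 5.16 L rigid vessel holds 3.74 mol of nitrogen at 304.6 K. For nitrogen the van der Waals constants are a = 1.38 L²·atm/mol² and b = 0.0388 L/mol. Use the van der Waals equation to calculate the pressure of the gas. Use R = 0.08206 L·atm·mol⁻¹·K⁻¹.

P ≈ 17.92 atm

P = nRT/(V − nb) − a n²/V²
nRT/(V − nb) = (3.74)(0.08206)(304.6)/(5.16 − 3.74×0.0388) = 93.483/5.0149 = 18.641 atm
a n²/V² = (1.38)(3.74)²/(5.16)² = 0.72497 atm
P = 18.641 − 0.72497 = 17.92 atm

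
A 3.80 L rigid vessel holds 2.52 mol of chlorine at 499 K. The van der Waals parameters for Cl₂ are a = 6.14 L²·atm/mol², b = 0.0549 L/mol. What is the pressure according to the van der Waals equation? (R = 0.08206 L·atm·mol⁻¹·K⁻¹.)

P ≈ 25.48 atm

P = nRT/(V − nb) − a n²/V²
nRT/(V − nb) = (2.52)(0.08206)(499)/(3.80 − 2.52×0.0549) = 103.19/3.6617 = 28.181 atm
a n²/V² = (6.14)(2.52)²/(3.80)² = 2.7002 atm
P = 28.181 − 2.7002 = 25.48 atm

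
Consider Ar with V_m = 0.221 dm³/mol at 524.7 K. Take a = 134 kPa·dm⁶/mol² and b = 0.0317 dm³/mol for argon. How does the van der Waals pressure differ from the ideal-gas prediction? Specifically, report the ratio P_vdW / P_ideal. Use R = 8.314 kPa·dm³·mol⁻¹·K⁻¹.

P_vdW / P_ideal ≈ 1.028

Ideal: P_ideal = RT/V_m = (8.314)(524.7)/0.221 = 19739.2 kPa
vdW: P = RT/(V_m − b) − a/V_m² = 4362.36/0.189300 − 134/0.0488410 = 23044.7 − 2743.60 = 20301.1 kPa
Ratio = 20301.1/19739.2 = 1.028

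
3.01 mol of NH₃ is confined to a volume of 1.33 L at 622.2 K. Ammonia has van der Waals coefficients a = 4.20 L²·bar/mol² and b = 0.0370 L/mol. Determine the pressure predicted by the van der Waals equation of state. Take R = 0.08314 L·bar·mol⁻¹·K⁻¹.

P = nRT/(V − nb) − a n²/V²
nRT/(V − nb) = (3.01)(0.08314)(622.2)/(1.33 − 3.01×0.0370) = 155.71/1.2186 = 127.78 bar
a n²/V² = (4.20)(3.01)²/(1.33)² = 21.512 bar
P = 127.78 − 21.512 = 106.3 bar

P ≈ 106.3 bar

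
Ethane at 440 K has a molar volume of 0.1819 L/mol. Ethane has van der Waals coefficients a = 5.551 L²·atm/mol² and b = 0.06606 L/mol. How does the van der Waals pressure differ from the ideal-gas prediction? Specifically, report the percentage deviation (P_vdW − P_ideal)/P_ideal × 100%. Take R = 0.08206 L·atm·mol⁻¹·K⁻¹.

Ideal: P_ideal = RT/V_m = (0.08206)(440)/0.1819 = 198.496 atm
vdW: P = RT/(V_m − b) − a/V_m² = 36.1064/0.115840 − 5.551/0.0330876 = 311.692 − 167.767 = 143.925 atm
% deviation = (143.925 − 198.496)/198.496 × 100% = -27.49%

-27.49 %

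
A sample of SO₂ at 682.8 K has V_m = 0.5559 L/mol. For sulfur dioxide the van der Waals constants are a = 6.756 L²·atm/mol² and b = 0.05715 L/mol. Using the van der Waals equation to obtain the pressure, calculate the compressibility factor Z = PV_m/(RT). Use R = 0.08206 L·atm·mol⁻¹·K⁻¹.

P = RT/(V_m − b) − a/V_m² = (0.08206)(682.8)/(0.5559 − 0.05715) − 6.756/(0.5559)²
  = 56.031/0.49875 − 21.862 = 112.34 − 21.862 = 90.48 atm
Z = PV_m/(RT) = (90.48)(0.5559)/((0.08206)(682.8)) = 50.298/56.031 = 0.8977

Z ≈ 0.8977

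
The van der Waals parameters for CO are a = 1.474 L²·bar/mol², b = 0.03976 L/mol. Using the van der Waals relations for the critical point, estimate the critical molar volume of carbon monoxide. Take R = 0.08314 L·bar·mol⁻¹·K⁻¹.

V_m,c ≈ 0.1193 L/mol

For a van der Waals gas, V_m,c = 3b.
V_m,c = 3×0.03976 = 0.1193 L/mol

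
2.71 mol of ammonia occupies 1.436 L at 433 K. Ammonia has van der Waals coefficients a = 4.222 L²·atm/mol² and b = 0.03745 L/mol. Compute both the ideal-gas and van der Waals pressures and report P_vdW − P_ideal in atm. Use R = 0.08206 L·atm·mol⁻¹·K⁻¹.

Ideal: P_ideal = nRT/V = (2.71)(0.08206)(433)/1.436 = 67.0555 atm
vdW: P = nRT/(V − nb) − a n²/V² = 96.2917/1.33451 − 31.0068/2.06210 = 72.1551 − 15.0365 = 57.1186 atm
ΔP = 57.1186 − 67.0555 = -9.937 atm

ΔP ≈ -9.937 atm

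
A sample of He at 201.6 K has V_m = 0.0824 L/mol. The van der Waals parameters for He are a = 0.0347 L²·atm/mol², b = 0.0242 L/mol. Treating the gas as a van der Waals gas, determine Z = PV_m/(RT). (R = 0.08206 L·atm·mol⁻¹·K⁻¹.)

Z ≈ 1.390

P = RT/(V_m − b) − a/V_m² = (0.08206)(201.6)/(0.0824 − 0.0242) − 0.0347/(0.0824)²
  = 16.543/0.058200 − 5.1106 = 284.24 − 5.1106 = 279.13 atm
Z = PV_m/(RT) = (279.13)(0.0824)/((0.08206)(201.6)) = 23.000/16.543 = 1.390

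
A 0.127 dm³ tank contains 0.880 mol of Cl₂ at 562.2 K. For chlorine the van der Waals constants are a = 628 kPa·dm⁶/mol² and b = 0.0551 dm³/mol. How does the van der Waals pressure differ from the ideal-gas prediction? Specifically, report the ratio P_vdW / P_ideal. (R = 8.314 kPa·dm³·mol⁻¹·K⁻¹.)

P_vdW / P_ideal ≈ 0.6866

Ideal: P_ideal = nRT/V = (0.880)(8.314)(562.2)/0.127 = 32387.7 kPa
vdW: P = nRT/(V − nb) − a n²/V² = 4113.24/0.0785120 − 486.323/0.0161290 = 52390.0 − 30152.1 = 22237.9 kPa
Ratio = 22237.9/32387.7 = 0.6866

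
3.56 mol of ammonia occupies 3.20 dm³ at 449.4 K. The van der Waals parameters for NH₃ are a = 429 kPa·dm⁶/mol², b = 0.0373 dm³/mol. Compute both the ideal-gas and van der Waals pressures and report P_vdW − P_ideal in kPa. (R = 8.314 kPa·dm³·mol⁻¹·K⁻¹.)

ΔP ≈ -351.0 kPa

Ideal: P_ideal = nRT/V = (3.56)(8.314)(449.4)/3.20 = 4156.65 kPa
vdW: P = nRT/(V − nb) − a n²/V² = 13301.3/3.06721 − 5436.97/10.2400 = 4336.61 − 530.954 = 3805.66 kPa
ΔP = 3805.66 − 4156.65 = -351.0 kPa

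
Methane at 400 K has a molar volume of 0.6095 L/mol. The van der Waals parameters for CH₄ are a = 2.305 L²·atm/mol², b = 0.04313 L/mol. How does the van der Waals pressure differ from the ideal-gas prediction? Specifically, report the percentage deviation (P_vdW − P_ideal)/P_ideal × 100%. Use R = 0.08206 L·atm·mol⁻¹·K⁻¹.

-3.91 %

Ideal: P_ideal = RT/V_m = (0.08206)(400)/0.6095 = 53.8540 atm
vdW: P = RT/(V_m − b) − a/V_m² = 32.8240/0.566370 − 2.305/0.371490 = 57.9550 − 6.20474 = 51.7503 atm
% deviation = (51.7503 − 53.8540)/53.8540 × 100% = -3.91%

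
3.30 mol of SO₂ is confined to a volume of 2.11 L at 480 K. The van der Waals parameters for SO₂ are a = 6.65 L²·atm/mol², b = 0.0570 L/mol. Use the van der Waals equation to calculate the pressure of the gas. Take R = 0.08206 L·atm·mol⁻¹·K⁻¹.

P = nRT/(V − nb) − a n²/V²
nRT/(V − nb) = (3.30)(0.08206)(480)/(2.11 − 3.30×0.0570) = 129.98/1.9219 = 67.631 atm
a n²/V² = (6.65)(3.30)²/(2.11)² = 16.266 atm
P = 67.631 − 16.266 = 51.37 atm

P ≈ 51.37 atm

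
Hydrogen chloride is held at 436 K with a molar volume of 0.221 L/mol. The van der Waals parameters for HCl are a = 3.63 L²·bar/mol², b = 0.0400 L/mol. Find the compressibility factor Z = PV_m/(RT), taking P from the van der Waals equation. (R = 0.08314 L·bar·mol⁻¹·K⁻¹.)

Z ≈ 0.7679

P = RT/(V_m − b) − a/V_m² = (0.08314)(436)/(0.221 − 0.0400) − 3.63/(0.221)²
  = 36.249/0.18100 − 74.323 = 200.27 − 74.323 = 125.95 bar
Z = PV_m/(RT) = (125.95)(0.221)/((0.08314)(436)) = 27.835/36.249 = 0.7679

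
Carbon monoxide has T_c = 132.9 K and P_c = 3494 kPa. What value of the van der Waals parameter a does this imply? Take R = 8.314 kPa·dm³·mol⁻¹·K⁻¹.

a ≈ 147.4 kPa·dm⁶/mol²

From T_c = 8a/(27Rb) and P_c = a/(27b²): a = 27 R² T_c²/(64 P_c).
a = 27×(8.314)²×(132.9)²/(64×3494) = 32963534/223616 = 147.4 kPa·dm⁶/mol²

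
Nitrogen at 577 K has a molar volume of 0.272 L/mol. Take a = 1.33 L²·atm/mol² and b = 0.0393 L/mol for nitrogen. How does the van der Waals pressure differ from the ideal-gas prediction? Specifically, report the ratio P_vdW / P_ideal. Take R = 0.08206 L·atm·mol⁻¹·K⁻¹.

Ideal: P_ideal = RT/V_m = (0.08206)(577)/0.272 = 174.076 atm
vdW: P = RT/(V_m − b) − a/V_m² = 47.3486/0.232700 − 1.33/0.0739840 = 203.475 − 17.9769 = 185.498 atm
Ratio = 185.498/174.076 = 1.066

P_vdW / P_ideal ≈ 1.066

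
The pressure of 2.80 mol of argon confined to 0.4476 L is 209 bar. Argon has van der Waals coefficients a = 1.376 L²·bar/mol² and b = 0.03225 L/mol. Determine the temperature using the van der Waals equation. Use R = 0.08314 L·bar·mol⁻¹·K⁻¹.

T ≈ 403.4 K

T = (P + a n²/V²)(V − nb)/(nR)
P + a n²/V² = 209 + (1.376)(2.80)²/(0.4476)² = 262.85 bar
V − nb = 0.4476 − (2.80)(0.03225) = 0.35730 L
T = (262.85)(0.35730)/((2.80)(0.08314)) = 403.4 K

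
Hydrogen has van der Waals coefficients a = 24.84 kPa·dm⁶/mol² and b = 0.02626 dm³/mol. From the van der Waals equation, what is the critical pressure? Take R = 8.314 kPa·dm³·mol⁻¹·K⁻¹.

For a van der Waals gas, P_c = a/(27b²).
P_c = 24.84/(27×(0.02626)²) = 24.84/0.018619 = 1334 kPa

P_c ≈ 1334 kPa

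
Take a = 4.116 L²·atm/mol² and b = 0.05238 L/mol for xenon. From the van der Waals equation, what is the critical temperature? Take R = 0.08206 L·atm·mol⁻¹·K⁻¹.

T_c ≈ 283.7 K

For a van der Waals gas, T_c = 8a/(27Rb).
T_c = 8×4.116/(27×0.08206×0.05238) = 32.928/0.11605 = 283.7 K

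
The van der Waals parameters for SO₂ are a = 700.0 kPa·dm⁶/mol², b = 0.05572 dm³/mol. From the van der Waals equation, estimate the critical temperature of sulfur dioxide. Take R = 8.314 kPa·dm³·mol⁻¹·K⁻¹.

For a van der Waals gas, T_c = 8a/(27Rb).
T_c = 8×700.0/(27×8.314×0.05572) = 5600.0/12.508 = 447.7 K

T_c ≈ 447.7 K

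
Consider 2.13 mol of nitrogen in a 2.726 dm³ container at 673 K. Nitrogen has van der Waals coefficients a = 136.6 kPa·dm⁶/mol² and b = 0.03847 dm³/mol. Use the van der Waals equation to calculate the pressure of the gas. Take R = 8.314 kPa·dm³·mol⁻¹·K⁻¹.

P = nRT/(V − nb) − a n²/V²
nRT/(V − nb) = (2.13)(8.314)(673)/(2.726 − 2.13×0.03847) = 11918/2.6441 = 4507.4 kPa
a n²/V² = (136.6)(2.13)²/(2.726)² = 83.398 kPa
P = 4507.4 − 83.398 = 4424 kPa

P ≈ 4424 kPa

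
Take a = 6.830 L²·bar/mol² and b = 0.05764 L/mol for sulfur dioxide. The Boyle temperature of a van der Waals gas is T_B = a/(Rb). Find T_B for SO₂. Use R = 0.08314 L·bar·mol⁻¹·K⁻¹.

For a van der Waals gas the second virial coefficient B₂ = b − a/(RT) vanishes at T_B = a/(Rb).
T_B = 6.830/(0.08314×0.05764) = 6.830/0.0047922 = 1425 K

T_B ≈ 1425 K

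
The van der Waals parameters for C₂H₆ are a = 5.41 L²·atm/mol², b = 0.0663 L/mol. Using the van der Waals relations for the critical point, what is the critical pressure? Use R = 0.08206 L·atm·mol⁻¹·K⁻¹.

For a van der Waals gas, P_c = a/(27b²).
P_c = 5.41/(27×(0.0663)²) = 5.41/0.11868 = 45.58 atm

P_c ≈ 45.58 atm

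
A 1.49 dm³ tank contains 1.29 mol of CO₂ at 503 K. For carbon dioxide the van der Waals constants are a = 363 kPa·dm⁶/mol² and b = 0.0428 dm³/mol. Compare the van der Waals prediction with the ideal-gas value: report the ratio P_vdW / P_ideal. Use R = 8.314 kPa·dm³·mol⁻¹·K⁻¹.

Ideal: P_ideal = nRT/V = (1.29)(8.314)(503)/1.49 = 3620.61 kPa
vdW: P = nRT/(V − nb) − a n²/V² = 5394.71/1.43479 − 604.068/2.22010 = 3759.93 − 272.090 = 3487.84 kPa
Ratio = 3487.84/3620.61 = 0.9633

P_vdW / P_ideal ≈ 0.9633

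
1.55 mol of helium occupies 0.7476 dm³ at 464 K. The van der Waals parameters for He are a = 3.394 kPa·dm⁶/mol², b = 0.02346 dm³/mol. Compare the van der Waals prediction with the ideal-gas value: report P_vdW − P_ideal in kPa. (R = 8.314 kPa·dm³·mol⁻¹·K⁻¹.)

ΔP ≈ 394.3 kPa

Ideal: P_ideal = nRT/V = (1.55)(8.314)(464)/0.7476 = 7998.17 kPa
vdW: P = nRT/(V − nb) − a n²/V² = 5979.43/0.711237 − 8.15409/0.558906 = 8407.09 − 14.5894 = 8392.50 kPa
ΔP = 8392.50 − 7998.17 = 394.3 kPa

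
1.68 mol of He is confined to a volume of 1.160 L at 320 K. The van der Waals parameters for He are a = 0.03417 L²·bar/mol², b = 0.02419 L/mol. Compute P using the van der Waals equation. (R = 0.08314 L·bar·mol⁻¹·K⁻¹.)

P = nRT/(V − nb) − a n²/V²
nRT/(V − nb) = (1.68)(0.08314)(320)/(1.160 − 1.68×0.02419) = 44.696/1.1194 = 39.929 bar
a n²/V² = (0.03417)(1.68)²/(1.160)² = 0.071672 bar
P = 39.929 − 0.071672 = 39.86 bar

P ≈ 39.86 bar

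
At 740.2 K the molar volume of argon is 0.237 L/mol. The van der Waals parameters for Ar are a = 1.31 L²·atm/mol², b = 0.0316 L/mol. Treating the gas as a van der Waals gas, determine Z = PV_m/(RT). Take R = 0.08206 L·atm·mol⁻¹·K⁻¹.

Z ≈ 1.063

P = RT/(V_m − b) − a/V_m² = (0.08206)(740.2)/(0.237 − 0.0316) − 1.31/(0.237)²
  = 60.741/0.20540 − 23.322 = 295.72 − 23.322 = 272.40 atm
Z = PV_m/(RT) = (272.40)(0.237)/((0.08206)(740.2)) = 64.559/60.741 = 1.063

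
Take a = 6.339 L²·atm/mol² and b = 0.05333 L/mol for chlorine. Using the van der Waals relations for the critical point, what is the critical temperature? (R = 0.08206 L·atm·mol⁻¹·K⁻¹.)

T_c ≈ 429.2 K

For a van der Waals gas, T_c = 8a/(27Rb).
T_c = 8×6.339/(27×0.08206×0.05333) = 50.712/0.11816 = 429.2 K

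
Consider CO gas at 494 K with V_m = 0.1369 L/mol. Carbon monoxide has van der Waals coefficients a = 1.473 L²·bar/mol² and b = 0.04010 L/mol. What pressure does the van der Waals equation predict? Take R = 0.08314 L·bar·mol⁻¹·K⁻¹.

P = RT/(V_m − b) − a/V_m²
RT/(V_m − b) = (0.08314)(494)/(0.1369 − 0.04010) = 41.071/0.096800 = 424.29 bar
a/V_m² = 1.473/(0.1369)² = 78.595 bar
P = 424.29 − 78.595 = 345.7 bar

P ≈ 345.7 bar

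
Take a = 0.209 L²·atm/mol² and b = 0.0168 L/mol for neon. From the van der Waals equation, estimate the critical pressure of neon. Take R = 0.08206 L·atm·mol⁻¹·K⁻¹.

For a van der Waals gas, P_c = a/(27b²).
P_c = 0.209/(27×(0.0168)²) = 0.209/0.0076205 = 27.43 atm

P_c ≈ 27.43 atm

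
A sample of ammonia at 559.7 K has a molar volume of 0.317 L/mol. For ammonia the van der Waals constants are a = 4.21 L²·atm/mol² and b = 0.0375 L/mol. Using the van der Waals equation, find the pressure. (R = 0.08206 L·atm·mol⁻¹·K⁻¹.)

P ≈ 122.4 atm

P = RT/(V_m − b) − a/V_m²
RT/(V_m − b) = (0.08206)(559.7)/(0.317 − 0.0375) = 45.929/0.27950 = 164.33 atm
a/V_m² = 4.21/(0.317)² = 41.895 atm
P = 164.33 − 41.895 = 122.4 atm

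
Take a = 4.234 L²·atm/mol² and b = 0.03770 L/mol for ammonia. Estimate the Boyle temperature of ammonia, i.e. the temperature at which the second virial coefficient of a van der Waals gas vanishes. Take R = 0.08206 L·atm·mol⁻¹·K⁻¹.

T_B ≈ 1369 K

For a van der Waals gas the second virial coefficient B₂ = b − a/(RT) vanishes at T_B = a/(Rb).
T_B = 4.234/(0.08206×0.03770) = 4.234/0.0030937 = 1369 K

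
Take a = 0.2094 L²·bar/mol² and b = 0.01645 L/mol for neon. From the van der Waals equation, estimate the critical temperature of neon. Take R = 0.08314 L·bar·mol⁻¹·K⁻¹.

For a van der Waals gas, T_c = 8a/(27Rb).
T_c = 8×0.2094/(27×0.08314×0.01645) = 1.6752/0.036927 = 45.37 K

T_c ≈ 45.37 K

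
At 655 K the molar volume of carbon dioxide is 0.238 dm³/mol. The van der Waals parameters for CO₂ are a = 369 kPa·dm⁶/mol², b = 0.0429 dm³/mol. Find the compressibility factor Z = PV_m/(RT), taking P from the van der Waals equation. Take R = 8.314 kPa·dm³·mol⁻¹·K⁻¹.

Z ≈ 0.9352

P = RT/(V_m − b) − a/V_m² = (8.314)(655)/(0.238 − 0.0429) − 369/(0.238)²
  = 5445.7/0.19510 − 6514.4 = 27912 − 6514.4 = 21398 kPa
Z = PV_m/(RT) = (21398)(0.238)/((8.314)(655)) = 5092.7/5445.7 = 0.9352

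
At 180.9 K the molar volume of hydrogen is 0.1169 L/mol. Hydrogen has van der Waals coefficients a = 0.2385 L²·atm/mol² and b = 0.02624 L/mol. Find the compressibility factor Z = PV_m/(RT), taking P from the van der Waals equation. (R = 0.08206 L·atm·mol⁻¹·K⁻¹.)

Z ≈ 1.152

P = RT/(V_m − b) − a/V_m² = (0.08206)(180.9)/(0.1169 − 0.02624) − 0.2385/(0.1169)²
  = 14.845/0.090660 − 17.453 = 163.74 − 17.453 = 146.29 atm
Z = PV_m/(RT) = (146.29)(0.1169)/((0.08206)(180.9)) = 17.101/14.845 = 1.152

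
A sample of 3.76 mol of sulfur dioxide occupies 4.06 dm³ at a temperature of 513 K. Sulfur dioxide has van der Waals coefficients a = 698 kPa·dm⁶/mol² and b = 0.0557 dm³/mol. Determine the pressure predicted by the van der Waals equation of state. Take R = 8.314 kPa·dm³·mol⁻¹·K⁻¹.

P = nRT/(V − nb) − a n²/V²
nRT/(V − nb) = (3.76)(8.314)(513)/(4.06 − 3.76×0.0557) = 16037/3.8506 = 4164.8 kPa
a n²/V² = (698)(3.76)²/(4.06)² = 598.66 kPa
P = 4164.8 − 598.66 = 3566 kPa

P ≈ 3566 kPa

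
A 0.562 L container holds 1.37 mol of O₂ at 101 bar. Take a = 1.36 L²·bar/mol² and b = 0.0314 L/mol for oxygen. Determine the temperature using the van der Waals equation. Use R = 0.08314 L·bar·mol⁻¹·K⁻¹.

T ≈ 497.0 K

T = (P + a n²/V²)(V − nb)/(nR)
P + a n²/V² = 101 + (1.36)(1.37)²/(0.562)² = 109.08 bar
V − nb = 0.562 − (1.37)(0.0314) = 0.51898 L
T = (109.08)(0.51898)/((1.37)(0.08314)) = 497.0 K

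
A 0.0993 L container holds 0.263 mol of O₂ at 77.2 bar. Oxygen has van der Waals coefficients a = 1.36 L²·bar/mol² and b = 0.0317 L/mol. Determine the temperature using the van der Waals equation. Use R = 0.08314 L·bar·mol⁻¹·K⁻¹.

T = (P + a n²/V²)(V − nb)/(nR)
P + a n²/V² = 77.2 + (1.36)(0.263)²/(0.0993)² = 86.740 bar
V − nb = 0.0993 − (0.263)(0.0317) = 0.090963 L
T = (86.740)(0.090963)/((0.263)(0.08314)) = 360.8 K

T ≈ 360.8 K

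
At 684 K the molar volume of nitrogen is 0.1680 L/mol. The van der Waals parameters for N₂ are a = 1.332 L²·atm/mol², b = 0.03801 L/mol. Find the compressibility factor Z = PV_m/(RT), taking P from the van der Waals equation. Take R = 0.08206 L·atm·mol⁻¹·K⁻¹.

Z ≈ 1.151

P = RT/(V_m − b) − a/V_m² = (0.08206)(684)/(0.1680 − 0.03801) − 1.332/(0.1680)²
  = 56.129/0.12999 − 47.194 = 431.79 − 47.194 = 384.60 atm
Z = PV_m/(RT) = (384.60)(0.1680)/((0.08206)(684)) = 64.613/56.129 = 1.151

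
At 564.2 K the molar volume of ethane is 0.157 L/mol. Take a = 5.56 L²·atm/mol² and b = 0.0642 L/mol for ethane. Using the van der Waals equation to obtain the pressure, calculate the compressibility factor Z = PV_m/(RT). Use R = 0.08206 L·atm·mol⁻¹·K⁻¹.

P = RT/(V_m − b) − a/V_m² = (0.08206)(564.2)/(0.157 − 0.0642) − 5.56/(0.157)²
  = 46.298/0.092800 − 225.57 = 498.90 − 225.57 = 273.33 atm
Z = PV_m/(RT) = (273.33)(0.157)/((0.08206)(564.2)) = 42.913/46.298 = 0.9269

Z ≈ 0.9269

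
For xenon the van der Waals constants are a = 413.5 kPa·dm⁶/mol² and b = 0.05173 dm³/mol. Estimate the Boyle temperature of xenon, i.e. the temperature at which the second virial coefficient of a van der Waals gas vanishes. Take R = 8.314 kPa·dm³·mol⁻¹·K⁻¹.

For a van der Waals gas the second virial coefficient B₂ = b − a/(RT) vanishes at T_B = a/(Rb).
T_B = 413.5/(8.314×0.05173) = 413.5/0.43008 = 961.4 K

T_B ≈ 961.4 K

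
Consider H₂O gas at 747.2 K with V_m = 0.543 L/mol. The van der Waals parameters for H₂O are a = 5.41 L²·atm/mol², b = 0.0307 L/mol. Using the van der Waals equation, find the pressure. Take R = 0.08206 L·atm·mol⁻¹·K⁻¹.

P ≈ 101.3 atm

P = RT/(V_m − b) − a/V_m²
RT/(V_m − b) = (0.08206)(747.2)/(0.543 − 0.0307) = 61.315/0.51230 = 119.69 atm
a/V_m² = 5.41/(0.543)² = 18.348 atm
P = 119.69 − 18.348 = 101.3 atm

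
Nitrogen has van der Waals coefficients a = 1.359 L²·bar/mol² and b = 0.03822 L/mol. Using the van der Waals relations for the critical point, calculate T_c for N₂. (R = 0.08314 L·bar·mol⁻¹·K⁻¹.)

T_c ≈ 126.7 K

For a van der Waals gas, T_c = 8a/(27Rb).
T_c = 8×1.359/(27×0.08314×0.03822) = 10.872/0.085795 = 126.7 K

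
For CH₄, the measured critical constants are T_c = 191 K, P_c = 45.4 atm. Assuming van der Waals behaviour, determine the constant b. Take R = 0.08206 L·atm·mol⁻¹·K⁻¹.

b ≈ 0.04315 L/mol

From T_c = 8a/(27Rb) and P_c = a/(27b²): b = R T_c/(8 P_c).
b = (0.08206)(191)/(8×45.4) = 15.673/363.20 = 0.04315 L/mol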